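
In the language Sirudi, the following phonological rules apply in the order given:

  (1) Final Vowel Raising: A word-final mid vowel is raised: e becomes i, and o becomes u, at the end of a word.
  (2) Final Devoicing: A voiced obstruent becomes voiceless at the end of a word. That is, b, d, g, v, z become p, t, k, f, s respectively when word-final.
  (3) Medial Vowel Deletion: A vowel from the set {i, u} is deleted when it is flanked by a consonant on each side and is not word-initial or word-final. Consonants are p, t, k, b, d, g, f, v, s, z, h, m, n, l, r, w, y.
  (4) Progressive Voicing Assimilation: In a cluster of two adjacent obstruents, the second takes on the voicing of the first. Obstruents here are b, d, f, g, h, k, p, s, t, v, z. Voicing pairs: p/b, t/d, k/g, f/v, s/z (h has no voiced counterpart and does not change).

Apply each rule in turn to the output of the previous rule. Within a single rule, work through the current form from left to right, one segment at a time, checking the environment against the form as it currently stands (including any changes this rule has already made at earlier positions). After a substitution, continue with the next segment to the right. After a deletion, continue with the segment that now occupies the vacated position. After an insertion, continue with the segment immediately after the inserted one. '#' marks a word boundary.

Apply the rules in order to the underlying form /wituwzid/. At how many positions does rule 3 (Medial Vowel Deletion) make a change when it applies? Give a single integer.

3

(1) Final Vowel Raising: no change — [wituwzid]
(2) Final Devoicing: [wituwzid] → [wituwzit]
(3) Medial Vowel Deletion: [wituwzit] → [wtwzt]
(4) Progressive Voicing Assimilation: [wtwzt] → [wtwzd]
Rule 3 changed 3 position(s).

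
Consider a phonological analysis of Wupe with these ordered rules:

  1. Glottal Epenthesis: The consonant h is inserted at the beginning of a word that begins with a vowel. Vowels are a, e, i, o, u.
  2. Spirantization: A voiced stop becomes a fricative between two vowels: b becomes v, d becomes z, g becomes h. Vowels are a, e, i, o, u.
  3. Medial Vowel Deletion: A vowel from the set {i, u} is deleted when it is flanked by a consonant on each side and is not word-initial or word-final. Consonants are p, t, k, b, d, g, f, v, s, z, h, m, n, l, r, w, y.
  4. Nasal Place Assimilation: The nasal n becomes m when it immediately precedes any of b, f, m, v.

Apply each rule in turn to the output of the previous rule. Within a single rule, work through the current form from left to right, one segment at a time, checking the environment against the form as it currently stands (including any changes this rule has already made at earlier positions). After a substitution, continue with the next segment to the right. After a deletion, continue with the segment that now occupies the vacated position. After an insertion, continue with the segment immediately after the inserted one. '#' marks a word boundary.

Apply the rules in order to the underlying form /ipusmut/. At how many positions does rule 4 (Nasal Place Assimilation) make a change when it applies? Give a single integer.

1 Glottal Epenthesis: [ipusmut] → [hipusmut]
2 Spirantization: no change — [hipusmut]
3 Medial Vowel Deletion: [hipusmut] → [hpsmt]
4 Nasal Place Assimilation: no change — [hpsmt]
Rule 4 changed 0 position(s).

0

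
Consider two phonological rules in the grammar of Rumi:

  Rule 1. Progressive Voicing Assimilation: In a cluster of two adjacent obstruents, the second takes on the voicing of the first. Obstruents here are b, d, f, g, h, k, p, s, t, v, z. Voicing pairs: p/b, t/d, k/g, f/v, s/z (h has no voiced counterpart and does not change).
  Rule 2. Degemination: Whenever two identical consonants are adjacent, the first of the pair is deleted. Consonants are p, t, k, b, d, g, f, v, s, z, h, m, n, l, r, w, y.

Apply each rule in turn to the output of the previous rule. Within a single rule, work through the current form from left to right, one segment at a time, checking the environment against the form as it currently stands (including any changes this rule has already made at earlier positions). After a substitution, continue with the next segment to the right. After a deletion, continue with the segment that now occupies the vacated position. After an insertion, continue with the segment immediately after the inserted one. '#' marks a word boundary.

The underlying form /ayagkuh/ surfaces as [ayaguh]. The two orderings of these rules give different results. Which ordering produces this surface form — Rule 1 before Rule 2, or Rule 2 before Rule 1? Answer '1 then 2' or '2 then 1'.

1 then 2

Order 1 then 2:
  1 Progressive Voicing Assimilation: [ayagkuh] → [ayagguh]
  2 Degemination: [ayagguh] → [ayaguh]
  result: [ayaguh]
Order 2 then 1:
  2 Degemination: no change — [ayagkuh]
  1 Progressive Voicing Assimilation: [ayagkuh] → [ayagguh]
  result: [ayagguh]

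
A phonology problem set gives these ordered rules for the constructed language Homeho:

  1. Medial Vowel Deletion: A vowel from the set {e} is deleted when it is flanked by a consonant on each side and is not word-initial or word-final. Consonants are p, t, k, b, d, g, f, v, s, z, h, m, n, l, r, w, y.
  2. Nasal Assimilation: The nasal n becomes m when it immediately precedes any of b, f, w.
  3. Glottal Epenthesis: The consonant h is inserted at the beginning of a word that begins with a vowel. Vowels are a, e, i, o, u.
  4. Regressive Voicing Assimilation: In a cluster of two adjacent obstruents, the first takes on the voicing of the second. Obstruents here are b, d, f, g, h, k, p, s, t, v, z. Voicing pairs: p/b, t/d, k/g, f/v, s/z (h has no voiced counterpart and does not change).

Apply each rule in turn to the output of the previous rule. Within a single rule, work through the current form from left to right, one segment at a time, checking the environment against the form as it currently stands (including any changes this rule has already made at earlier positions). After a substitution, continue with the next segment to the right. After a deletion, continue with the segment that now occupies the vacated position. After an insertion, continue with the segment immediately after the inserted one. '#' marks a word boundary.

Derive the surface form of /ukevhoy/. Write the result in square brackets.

[hugfhoy]

1 Medial Vowel Deletion: [ukevhoy] → [ukvhoy]
2 Nasal Assimilation: no change — [ukvhoy]
3 Glottal Epenthesis: [ukvhoy] → [hukvhoy]
4 Regressive Voicing Assimilation: [hukvhoy] → [hugfhoy]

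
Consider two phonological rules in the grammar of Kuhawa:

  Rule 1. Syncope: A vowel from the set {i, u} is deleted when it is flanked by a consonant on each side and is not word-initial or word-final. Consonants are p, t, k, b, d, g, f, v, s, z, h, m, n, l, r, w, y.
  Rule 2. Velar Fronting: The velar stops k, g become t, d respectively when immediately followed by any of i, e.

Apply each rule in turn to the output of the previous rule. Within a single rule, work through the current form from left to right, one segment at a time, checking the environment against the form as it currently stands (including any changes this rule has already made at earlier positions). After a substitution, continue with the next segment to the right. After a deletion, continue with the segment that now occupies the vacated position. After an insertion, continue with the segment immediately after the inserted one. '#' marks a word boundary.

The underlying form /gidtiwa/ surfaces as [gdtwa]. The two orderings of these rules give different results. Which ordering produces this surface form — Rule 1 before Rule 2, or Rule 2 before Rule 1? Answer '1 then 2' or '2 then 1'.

Order 1 then 2:
  1 Syncope: [gidtiwa] → [gdtwa]
  2 Velar Fronting: no change — [gdtwa]
  result: [gdtwa]
Order 2 then 1:
  2 Velar Fronting: [gidtiwa] → [didtiwa]
  1 Syncope: [didtiwa] → [ddtwa]
  result: [ddtwa]

1 then 2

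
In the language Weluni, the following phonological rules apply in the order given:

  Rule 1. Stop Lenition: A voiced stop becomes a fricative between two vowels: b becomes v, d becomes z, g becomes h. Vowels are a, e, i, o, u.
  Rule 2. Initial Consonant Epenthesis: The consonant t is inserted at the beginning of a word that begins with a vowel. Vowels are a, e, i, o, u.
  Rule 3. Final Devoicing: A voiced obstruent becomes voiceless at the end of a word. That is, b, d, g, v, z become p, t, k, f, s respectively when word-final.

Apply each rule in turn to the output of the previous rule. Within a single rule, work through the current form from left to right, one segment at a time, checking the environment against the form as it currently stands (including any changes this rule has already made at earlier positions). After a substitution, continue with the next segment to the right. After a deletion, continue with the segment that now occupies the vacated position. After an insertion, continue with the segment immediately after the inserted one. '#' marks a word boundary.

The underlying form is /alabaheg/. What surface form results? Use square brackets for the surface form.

[talavahek]

Rule 1 Stop Lenition: [alabaheg] → [alavaheg]
Rule 2 Initial Consonant Epenthesis: [alavaheg] → [talavaheg]
Rule 3 Final Devoicing: [talavaheg] → [talavahek]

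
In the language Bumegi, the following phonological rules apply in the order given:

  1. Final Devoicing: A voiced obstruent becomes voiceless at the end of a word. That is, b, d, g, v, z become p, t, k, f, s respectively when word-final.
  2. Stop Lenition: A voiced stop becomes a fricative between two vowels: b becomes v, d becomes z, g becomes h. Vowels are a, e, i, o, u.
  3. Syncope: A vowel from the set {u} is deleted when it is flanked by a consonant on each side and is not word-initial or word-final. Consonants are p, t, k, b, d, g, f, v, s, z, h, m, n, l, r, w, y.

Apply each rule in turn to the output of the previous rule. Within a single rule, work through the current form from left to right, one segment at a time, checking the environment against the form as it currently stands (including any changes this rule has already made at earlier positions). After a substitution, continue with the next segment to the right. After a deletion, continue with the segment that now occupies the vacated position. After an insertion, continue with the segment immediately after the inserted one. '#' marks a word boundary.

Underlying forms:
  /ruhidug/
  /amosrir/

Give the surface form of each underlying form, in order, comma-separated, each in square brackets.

/ruhidug/:
  1 Final Devoicing: [ruhidug] → [ruhiduk]
  2 Stop Lenition: [ruhiduk] → [ruhizuk]
  3 Syncope: [ruhizuk] → [rhizk]
/amosrir/:
  1 Final Devoicing: no change — [amosrir]
  2 Stop Lenition: no change — [amosrir]
  3 Syncope: no change — [amosrir]

[rhizk], [amosrir]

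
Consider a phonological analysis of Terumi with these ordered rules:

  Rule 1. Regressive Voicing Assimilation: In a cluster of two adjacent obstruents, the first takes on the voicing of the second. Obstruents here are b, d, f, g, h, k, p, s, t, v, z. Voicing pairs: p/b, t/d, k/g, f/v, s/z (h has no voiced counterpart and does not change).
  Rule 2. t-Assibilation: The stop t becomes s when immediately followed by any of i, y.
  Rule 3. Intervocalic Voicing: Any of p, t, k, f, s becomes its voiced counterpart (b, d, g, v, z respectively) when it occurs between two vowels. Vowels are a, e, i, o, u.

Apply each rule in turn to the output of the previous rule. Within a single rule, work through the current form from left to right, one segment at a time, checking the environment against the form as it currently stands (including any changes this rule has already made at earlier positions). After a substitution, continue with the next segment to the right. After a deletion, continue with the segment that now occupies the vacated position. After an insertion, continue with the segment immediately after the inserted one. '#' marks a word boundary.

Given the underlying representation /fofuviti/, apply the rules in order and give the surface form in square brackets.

Rule 1 Regressive Voicing Assimilation: no change — [fofuviti]
Rule 2 t-Assibilation: [fofuviti] → [fofuvisi]
Rule 3 Intervocalic Voicing: [fofuvisi] → [fovuvizi]

[fovuvizi]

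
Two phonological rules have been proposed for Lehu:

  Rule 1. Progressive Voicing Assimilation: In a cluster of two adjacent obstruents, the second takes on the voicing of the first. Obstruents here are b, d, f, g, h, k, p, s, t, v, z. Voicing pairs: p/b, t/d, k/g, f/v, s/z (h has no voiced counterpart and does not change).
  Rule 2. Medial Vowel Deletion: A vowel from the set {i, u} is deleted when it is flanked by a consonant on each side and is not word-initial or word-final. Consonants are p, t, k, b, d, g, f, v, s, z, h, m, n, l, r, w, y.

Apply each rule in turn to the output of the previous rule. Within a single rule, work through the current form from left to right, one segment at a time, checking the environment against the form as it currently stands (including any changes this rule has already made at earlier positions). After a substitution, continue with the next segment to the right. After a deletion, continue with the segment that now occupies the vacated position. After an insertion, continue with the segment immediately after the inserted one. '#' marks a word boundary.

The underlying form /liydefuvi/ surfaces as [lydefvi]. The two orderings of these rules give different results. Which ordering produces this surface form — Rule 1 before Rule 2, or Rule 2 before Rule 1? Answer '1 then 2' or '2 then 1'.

Order 1 then 2:
  1 Progressive Voicing Assimilation: no change — [liydefuvi]
  2 Medial Vowel Deletion: [liydefuvi] → [lydefvi]
  result: [lydefvi]
Order 2 then 1:
  2 Medial Vowel Deletion: [liydefuvi] → [lydefvi]
  1 Progressive Voicing Assimilation: [lydefvi] → [lydeffi]
  result: [lydeffi]

1 then 2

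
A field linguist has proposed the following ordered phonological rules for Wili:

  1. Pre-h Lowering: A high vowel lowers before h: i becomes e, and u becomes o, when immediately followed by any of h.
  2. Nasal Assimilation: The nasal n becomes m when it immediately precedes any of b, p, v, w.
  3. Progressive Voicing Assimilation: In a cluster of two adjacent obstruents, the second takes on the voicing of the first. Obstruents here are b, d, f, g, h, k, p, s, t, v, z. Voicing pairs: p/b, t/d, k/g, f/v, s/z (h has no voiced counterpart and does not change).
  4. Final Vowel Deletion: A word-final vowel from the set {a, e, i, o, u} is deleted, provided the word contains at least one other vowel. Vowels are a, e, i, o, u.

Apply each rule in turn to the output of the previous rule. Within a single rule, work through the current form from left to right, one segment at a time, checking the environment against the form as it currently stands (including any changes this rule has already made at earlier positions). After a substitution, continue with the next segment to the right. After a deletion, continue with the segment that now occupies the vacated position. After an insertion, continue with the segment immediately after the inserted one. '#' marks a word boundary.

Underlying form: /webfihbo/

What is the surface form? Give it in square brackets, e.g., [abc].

[webvehp]

1 Pre-h Lowering: [webfihbo] → [webfehbo]
2 Nasal Assimilation: no change — [webfehbo]
3 Progressive Voicing Assimilation: [webfehbo] → [webvehpo]
4 Final Vowel Deletion: [webvehpo] → [webvehp]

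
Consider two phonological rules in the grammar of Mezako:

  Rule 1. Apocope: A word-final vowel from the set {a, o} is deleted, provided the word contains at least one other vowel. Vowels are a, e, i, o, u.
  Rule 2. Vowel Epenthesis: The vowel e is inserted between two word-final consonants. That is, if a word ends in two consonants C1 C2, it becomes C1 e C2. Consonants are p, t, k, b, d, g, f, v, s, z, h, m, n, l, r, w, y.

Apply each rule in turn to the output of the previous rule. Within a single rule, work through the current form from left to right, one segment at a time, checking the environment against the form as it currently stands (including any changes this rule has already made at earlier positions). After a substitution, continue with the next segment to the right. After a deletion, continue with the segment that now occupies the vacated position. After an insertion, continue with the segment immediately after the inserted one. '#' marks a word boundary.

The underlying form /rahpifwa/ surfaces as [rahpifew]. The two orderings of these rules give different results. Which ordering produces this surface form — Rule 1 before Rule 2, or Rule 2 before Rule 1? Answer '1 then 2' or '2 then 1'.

1 then 2

Order 1 then 2:
  1 Apocope: [rahpifwa] → [rahpifw]
  2 Vowel Epenthesis: [rahpifw] → [rahpifew]
  result: [rahpifew]
Order 2 then 1:
  2 Vowel Epenthesis: no change — [rahpifwa]
  1 Apocope: [rahpifwa] → [rahpifw]
  result: [rahpifw]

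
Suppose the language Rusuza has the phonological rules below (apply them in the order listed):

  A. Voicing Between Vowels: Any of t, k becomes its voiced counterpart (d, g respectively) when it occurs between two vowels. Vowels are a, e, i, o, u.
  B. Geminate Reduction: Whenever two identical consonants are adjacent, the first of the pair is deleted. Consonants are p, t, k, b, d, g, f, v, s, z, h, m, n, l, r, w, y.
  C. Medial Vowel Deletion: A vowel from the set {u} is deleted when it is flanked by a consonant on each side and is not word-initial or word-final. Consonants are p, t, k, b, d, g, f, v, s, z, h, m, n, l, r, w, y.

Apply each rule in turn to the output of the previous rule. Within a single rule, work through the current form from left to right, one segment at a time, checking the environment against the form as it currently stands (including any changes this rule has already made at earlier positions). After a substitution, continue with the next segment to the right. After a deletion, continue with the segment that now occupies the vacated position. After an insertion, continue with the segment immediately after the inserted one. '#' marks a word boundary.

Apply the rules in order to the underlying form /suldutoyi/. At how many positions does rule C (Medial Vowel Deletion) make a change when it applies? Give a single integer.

2

A Voicing Between Vowels: [suldutoyi] → [suldudoyi]
B Geminate Reduction: no change — [suldudoyi]
C Medial Vowel Deletion: [suldudoyi] → [slddoyi]
Rule C changed 2 position(s).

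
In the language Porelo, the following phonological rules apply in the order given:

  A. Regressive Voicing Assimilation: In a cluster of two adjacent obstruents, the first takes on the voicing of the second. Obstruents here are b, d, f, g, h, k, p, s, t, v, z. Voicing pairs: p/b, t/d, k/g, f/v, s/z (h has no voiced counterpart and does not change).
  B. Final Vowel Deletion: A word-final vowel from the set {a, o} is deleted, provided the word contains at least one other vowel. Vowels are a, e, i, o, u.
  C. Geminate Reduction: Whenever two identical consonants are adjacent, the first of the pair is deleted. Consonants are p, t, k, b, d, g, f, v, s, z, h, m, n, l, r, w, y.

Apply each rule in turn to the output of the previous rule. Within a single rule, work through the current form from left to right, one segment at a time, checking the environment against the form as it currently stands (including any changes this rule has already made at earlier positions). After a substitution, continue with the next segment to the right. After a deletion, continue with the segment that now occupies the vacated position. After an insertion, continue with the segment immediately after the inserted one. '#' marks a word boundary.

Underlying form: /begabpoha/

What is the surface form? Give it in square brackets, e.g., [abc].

[begapoh]

A Regressive Voicing Assimilation: [begabpoha] → [begappoha]
B Final Vowel Deletion: [begappoha] → [begappoh]
C Geminate Reduction: [begappoh] → [begapoh]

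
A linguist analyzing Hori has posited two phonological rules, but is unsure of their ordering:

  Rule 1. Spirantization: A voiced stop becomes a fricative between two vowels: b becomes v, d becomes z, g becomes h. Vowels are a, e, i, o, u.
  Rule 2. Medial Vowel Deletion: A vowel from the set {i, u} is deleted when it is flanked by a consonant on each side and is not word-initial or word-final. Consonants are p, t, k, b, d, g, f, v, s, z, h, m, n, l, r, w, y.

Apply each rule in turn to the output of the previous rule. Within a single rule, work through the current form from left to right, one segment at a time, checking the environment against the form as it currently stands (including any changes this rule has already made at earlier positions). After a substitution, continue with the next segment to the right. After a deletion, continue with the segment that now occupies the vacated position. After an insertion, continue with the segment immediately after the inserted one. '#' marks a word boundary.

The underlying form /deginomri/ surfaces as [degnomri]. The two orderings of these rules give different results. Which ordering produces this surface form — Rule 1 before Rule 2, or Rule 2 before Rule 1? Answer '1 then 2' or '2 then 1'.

2 then 1

Order 1 then 2:
  1 Spirantization: [deginomri] → [dehinomri]
  2 Medial Vowel Deletion: [dehinomri] → [dehnomri]
  result: [dehnomri]
Order 2 then 1:
  2 Medial Vowel Deletion: [deginomri] → [degnomri]
  1 Spirantization: no change — [degnomri]
  result: [degnomri]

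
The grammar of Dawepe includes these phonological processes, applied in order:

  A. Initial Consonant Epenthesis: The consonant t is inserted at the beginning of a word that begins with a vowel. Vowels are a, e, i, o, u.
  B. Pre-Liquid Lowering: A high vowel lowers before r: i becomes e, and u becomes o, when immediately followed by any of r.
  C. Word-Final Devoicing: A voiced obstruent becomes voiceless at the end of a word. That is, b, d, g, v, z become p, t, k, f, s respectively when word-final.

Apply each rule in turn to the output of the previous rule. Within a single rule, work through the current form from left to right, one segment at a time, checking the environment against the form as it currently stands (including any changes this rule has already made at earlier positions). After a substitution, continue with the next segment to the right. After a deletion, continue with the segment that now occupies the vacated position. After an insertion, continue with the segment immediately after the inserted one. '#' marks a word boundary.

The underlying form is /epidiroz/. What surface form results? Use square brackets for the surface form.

[tepideros]

A Initial Consonant Epenthesis: [epidiroz] → [tepidiroz]
B Pre-Liquid Lowering: [tepidiroz] → [tepideroz]
C Word-Final Devoicing: [tepideroz] → [tepideros]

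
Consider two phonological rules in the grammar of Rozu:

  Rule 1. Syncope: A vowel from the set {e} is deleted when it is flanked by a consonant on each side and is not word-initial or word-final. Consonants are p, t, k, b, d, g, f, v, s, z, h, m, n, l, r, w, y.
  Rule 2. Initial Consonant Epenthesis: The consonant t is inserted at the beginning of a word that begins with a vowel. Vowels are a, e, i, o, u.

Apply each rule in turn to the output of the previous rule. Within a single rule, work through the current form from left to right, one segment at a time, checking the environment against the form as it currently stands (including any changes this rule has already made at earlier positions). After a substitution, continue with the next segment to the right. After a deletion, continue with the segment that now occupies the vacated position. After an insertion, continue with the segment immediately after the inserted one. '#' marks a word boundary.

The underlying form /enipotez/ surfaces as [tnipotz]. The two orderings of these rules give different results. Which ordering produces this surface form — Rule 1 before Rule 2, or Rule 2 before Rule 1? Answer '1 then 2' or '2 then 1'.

2 then 1

Order 1 then 2:
  1 Syncope: [enipotez] → [enipotz]
  2 Initial Consonant Epenthesis: [enipotz] → [tenipotz]
  result: [tenipotz]
Order 2 then 1:
  2 Initial Consonant Epenthesis: [enipotez] → [tenipotez]
  1 Syncope: [tenipotez] → [tnipotz]
  result: [tnipotz]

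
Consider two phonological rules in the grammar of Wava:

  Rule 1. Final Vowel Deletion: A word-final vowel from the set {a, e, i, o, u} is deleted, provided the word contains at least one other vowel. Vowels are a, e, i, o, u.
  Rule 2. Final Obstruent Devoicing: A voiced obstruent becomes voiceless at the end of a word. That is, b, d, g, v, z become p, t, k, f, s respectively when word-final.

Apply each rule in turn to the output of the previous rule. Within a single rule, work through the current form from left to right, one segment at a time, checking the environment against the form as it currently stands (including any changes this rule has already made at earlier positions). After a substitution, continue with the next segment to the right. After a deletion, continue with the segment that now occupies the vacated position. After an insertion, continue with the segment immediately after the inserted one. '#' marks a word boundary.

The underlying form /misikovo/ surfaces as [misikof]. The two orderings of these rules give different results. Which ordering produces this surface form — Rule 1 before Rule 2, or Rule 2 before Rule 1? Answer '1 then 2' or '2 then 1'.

1 then 2

Order 1 then 2:
  1 Final Vowel Deletion: [misikovo] → [misikov]
  2 Final Obstruent Devoicing: [misikov] → [misikof]
  result: [misikof]
Order 2 then 1:
  2 Final Obstruent Devoicing: no change — [misikovo]
  1 Final Vowel Deletion: [misikovo] → [misikov]
  result: [misikov]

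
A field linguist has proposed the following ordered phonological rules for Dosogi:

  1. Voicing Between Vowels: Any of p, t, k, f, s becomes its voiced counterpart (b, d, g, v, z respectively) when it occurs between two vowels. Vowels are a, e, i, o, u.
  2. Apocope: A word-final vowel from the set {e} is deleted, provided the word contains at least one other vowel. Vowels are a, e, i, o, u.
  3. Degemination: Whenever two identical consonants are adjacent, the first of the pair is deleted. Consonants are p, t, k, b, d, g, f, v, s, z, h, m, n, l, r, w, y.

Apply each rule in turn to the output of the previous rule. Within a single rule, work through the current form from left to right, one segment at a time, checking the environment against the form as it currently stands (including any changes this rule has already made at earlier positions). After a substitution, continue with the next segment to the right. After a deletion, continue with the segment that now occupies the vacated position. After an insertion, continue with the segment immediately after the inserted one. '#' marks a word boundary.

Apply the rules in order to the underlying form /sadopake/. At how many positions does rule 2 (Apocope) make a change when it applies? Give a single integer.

1

1 Voicing Between Vowels: [sadopake] → [sadobage]
2 Apocope: [sadobage] → [sadobag]
3 Degemination: no change — [sadobag]
Rule 2 changed 1 position(s).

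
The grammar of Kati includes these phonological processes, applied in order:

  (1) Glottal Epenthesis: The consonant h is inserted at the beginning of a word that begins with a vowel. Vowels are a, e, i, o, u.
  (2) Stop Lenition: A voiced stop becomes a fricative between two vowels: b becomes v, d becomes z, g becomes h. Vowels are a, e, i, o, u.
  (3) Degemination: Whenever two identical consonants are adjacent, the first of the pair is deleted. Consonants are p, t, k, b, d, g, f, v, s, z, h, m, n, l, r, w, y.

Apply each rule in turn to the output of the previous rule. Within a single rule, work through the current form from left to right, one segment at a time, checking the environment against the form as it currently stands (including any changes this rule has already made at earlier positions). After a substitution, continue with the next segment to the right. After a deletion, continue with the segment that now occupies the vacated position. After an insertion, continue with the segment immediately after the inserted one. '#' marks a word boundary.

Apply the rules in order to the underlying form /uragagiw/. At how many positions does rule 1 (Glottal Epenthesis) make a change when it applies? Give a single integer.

1

(1) Glottal Epenthesis: [uragagiw] → [huragagiw]
(2) Stop Lenition: [huragagiw] → [hurahahiw]
(3) Degemination: no change — [hurahahiw]
Rule 1 changed 1 position(s).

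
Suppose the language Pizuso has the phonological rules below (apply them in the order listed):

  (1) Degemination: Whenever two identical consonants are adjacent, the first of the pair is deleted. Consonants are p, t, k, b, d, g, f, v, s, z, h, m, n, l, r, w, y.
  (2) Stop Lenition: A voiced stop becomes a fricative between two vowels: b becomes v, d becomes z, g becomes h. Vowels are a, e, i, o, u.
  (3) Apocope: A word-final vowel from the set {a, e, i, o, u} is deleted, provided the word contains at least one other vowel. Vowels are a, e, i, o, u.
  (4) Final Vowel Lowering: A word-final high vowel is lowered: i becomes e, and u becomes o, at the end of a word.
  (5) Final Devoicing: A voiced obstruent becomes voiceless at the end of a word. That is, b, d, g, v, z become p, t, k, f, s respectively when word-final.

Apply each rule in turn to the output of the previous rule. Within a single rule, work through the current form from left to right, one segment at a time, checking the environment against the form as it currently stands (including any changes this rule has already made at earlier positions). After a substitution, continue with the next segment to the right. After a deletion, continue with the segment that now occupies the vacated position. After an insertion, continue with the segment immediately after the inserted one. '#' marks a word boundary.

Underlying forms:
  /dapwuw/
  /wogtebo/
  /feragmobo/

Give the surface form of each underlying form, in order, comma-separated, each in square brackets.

/dapwuw/:
  (1) Degemination: no change — [dapwuw]
  (2) Stop Lenition: no change — [dapwuw]
  (3) Apocope: no change — [dapwuw]
  (4) Final Vowel Lowering: no change — [dapwuw]
  (5) Final Devoicing: no change — [dapwuw]
/wogtebo/:
  (1) Degemination: no change — [wogtebo]
  (2) Stop Lenition: [wogtebo] → [wogtevo]
  (3) Apocope: [wogtevo] → [wogtev]
  (4) Final Vowel Lowering: no change — [wogtev]
  (5) Final Devoicing: [wogtev] → [wogtef]
/feragmobo/:
  (1) Degemination: no change — [feragmobo]
  (2) Stop Lenition: [feragmobo] → [feragmovo]
  (3) Apocope: [feragmovo] → [feragmov]
  (4) Final Vowel Lowering: no change — [feragmov]
  (5) Final Devoicing: [feragmov] → [feragmof]

[dapwuw], [wogtef], [feragmof]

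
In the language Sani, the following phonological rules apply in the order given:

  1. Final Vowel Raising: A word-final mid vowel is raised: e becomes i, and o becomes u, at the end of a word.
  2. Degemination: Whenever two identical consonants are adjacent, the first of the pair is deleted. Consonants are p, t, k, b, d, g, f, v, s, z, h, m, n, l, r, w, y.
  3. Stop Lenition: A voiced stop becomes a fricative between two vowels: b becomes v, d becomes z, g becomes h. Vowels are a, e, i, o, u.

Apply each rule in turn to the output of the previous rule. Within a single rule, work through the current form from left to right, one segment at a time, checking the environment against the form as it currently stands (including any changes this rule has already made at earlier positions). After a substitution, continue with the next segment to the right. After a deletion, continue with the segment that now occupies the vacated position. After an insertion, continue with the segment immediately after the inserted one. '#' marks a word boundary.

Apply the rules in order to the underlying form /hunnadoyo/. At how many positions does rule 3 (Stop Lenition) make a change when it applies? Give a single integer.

1

1 Final Vowel Raising: [hunnadoyo] → [hunnadoyu]
2 Degemination: [hunnadoyu] → [hunadoyu]
3 Stop Lenition: [hunadoyu] → [hunazoyu]
Rule 3 changed 1 position(s).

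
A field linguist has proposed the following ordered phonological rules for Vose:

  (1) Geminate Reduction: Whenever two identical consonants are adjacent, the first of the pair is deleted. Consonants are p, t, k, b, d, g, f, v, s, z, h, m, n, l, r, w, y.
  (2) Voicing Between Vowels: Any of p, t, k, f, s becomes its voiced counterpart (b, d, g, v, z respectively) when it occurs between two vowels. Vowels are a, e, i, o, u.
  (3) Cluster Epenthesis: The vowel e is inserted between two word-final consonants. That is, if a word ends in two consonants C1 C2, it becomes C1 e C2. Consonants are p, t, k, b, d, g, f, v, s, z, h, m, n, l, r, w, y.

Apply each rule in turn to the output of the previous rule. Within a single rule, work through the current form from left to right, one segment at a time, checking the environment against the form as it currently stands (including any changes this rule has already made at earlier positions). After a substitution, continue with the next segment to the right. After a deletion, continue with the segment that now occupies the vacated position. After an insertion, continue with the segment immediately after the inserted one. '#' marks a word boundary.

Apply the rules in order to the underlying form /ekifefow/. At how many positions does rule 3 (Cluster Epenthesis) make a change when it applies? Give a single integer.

0

(1) Geminate Reduction: no change — [ekifefow]
(2) Voicing Between Vowels: [ekifefow] → [egivevow]
(3) Cluster Epenthesis: no change — [egivevow]
Rule 3 changed 0 position(s).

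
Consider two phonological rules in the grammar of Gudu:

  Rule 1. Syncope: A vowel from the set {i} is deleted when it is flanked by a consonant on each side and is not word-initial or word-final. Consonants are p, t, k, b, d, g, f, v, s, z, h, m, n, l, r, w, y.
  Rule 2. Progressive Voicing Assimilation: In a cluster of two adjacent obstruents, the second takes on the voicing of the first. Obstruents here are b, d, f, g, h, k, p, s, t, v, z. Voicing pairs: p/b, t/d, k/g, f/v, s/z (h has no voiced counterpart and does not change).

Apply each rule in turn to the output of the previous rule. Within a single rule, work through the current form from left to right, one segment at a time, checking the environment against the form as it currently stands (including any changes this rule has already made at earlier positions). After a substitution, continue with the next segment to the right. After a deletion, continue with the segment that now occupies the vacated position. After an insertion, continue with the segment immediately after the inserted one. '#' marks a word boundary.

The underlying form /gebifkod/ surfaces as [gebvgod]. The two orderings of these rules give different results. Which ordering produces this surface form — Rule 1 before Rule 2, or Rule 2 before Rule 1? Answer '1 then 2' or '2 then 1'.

Order 1 then 2:
  1 Syncope: [gebifkod] → [gebfkod]
  2 Progressive Voicing Assimilation: [gebfkod] → [gebvgod]
  result: [gebvgod]
Order 2 then 1:
  2 Progressive Voicing Assimilation: no change — [gebifkod]
  1 Syncope: [gebifkod] → [gebfkod]
  result: [gebfkod]

1 then 2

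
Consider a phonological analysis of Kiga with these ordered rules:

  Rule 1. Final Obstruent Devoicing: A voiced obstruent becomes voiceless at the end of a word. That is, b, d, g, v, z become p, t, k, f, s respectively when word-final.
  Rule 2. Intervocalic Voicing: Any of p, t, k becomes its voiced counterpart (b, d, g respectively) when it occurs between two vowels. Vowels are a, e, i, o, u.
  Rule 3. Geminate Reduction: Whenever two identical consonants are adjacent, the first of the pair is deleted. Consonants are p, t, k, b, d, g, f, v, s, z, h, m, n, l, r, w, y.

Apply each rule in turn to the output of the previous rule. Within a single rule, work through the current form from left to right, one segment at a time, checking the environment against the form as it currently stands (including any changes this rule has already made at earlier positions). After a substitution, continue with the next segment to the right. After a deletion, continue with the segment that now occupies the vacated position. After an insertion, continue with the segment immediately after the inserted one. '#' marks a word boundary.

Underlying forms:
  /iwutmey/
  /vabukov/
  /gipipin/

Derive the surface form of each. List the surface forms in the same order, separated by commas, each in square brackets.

[iwutmey], [vabugof], [gibibin]

/iwutmey/:
  Rule 1 Final Obstruent Devoicing: no change — [iwutmey]
  Rule 2 Intervocalic Voicing: no change — [iwutmey]
  Rule 3 Geminate Reduction: no change — [iwutmey]
/vabukov/:
  Rule 1 Final Obstruent Devoicing: [vabukov] → [vabukof]
  Rule 2 Intervocalic Voicing: [vabukof] → [vabugof]
  Rule 3 Geminate Reduction: no change — [vabugof]
/gipipin/:
  Rule 1 Final Obstruent Devoicing: no change — [gipipin]
  Rule 2 Intervocalic Voicing: [gipipin] → [gibibin]
  Rule 3 Geminate Reduction: no change — [gibibin]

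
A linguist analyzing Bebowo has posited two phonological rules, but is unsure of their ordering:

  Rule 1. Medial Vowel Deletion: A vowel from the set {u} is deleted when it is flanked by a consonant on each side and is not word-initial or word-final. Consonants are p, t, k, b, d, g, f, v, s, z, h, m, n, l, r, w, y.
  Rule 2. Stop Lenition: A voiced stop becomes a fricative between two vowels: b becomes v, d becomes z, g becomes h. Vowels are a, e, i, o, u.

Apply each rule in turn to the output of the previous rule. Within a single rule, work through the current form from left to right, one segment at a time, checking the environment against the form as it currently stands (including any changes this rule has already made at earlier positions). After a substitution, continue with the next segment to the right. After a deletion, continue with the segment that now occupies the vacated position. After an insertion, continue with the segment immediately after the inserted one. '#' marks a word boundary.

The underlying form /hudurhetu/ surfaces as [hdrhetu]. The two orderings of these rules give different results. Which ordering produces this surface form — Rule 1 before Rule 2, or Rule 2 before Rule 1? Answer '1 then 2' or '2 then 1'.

1 then 2

Order 1 then 2:
  1 Medial Vowel Deletion: [hudurhetu] → [hdrhetu]
  2 Stop Lenition: no change — [hdrhetu]
  result: [hdrhetu]
Order 2 then 1:
  2 Stop Lenition: [hudurhetu] → [huzurhetu]
  1 Medial Vowel Deletion: [huzurhetu] → [hzrhetu]
  result: [hzrhetu]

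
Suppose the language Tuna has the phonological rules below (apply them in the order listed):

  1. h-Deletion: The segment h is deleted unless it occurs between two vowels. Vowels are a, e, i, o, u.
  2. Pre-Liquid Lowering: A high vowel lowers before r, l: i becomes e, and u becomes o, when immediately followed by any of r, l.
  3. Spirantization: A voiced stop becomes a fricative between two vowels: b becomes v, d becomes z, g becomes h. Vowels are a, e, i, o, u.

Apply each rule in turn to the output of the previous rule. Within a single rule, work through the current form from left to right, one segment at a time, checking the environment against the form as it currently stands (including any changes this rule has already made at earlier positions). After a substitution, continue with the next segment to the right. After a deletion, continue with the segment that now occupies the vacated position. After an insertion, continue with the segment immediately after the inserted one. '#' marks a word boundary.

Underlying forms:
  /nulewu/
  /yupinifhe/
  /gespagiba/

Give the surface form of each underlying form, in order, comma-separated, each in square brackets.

[nolewu], [yupinife], [gespahiva]

/nulewu/:
  1 h-Deletion: no change — [nulewu]
  2 Pre-Liquid Lowering: [nulewu] → [nolewu]
  3 Spirantization: no change — [nolewu]
/yupinifhe/:
  1 h-Deletion: [yupinifhe] → [yupinife]
  2 Pre-Liquid Lowering: no change — [yupinife]
  3 Spirantization: no change — [yupinife]
/gespagiba/:
  1 h-Deletion: no change — [gespagiba]
  2 Pre-Liquid Lowering: no change — [gespagiba]
  3 Spirantization: [gespagiba] → [gespahiva]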